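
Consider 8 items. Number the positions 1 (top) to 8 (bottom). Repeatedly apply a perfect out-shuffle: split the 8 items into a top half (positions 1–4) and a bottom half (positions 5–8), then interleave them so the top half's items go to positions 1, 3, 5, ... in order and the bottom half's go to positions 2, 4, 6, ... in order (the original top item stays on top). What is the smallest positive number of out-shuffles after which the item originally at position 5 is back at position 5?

Follow position 5 under repeated out-shuffles:
5 → 2 → 3 → 5
It first returns after 3 out-shuffles.

3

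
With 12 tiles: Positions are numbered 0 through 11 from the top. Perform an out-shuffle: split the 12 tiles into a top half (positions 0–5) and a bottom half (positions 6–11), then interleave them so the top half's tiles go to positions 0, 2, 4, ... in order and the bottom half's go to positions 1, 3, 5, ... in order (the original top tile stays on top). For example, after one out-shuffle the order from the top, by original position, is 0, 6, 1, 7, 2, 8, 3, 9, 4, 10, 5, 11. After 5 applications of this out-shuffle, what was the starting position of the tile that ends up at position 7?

4

Work backwards from position 7, undoing one out-shuffle at a time:
7 ← 9 ← 10 ← 5 ← 8 ← 4
So the tile now at position 7 started at position 4.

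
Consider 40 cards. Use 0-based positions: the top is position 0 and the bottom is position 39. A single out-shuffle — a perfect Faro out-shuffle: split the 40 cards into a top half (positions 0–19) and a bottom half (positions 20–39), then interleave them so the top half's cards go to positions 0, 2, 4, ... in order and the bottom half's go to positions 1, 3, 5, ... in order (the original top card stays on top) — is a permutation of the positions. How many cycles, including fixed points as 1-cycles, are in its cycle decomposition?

6

Trace each unvisited position around until it returns:
(0) (1 2 4 8 16 32 ... len 12) (3 6 12 24 9 18 ... len 12) (7 14 28 17 34 29 ... len 12) (13 26) (39)
6 cycles in total.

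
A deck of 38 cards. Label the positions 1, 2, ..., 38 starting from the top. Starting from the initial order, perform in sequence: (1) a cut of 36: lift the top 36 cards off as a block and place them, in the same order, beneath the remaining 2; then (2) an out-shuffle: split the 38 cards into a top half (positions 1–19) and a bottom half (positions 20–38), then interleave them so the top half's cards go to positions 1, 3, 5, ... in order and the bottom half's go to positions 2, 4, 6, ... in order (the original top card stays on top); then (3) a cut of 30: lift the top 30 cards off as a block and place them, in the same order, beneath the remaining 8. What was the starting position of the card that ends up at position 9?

37

Undo the operations in reverse order, starting from position 9:
  undo op 3 (cut 30): 9 ← 1
  undo op 2 (out-shuffle, from top half): 1 ← 1
  undo op 1 (cut 36): 1 ← 37
So the card at position 9 came from original position 37.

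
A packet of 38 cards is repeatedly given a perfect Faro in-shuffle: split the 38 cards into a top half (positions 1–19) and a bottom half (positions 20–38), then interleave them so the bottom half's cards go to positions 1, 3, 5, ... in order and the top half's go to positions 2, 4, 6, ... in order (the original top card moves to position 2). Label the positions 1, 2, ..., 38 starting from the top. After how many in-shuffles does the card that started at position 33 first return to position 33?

12

Follow position 33 under repeated in-shuffles:
33 → 27 → 15 → 30 → 21 → 3 → 6 → 12 → 24 → 9 → 18 → 36 → 33
It first returns after 12 in-shuffles.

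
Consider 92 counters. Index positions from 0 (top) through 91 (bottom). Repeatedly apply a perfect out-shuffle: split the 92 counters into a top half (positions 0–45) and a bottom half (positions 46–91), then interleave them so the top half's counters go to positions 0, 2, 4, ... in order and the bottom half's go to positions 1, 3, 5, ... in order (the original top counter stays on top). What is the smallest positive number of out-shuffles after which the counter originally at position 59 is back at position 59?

12

Follow position 59 under repeated out-shuffles:
59 → 27 → 54 → 17 → 34 → 68 → 45 → 90 → 89 → 87 → 83 → 75 → 59
It first returns after 12 out-shuffles.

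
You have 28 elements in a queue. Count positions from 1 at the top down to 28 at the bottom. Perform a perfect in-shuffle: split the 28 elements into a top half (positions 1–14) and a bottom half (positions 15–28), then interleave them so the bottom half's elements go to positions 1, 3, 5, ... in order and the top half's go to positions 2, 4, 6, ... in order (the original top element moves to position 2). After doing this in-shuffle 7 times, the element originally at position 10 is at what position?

4

Track the element's position through each in-shuffle:
10 → 20 → 11 → 22 → 15 → 1 → 2 → 4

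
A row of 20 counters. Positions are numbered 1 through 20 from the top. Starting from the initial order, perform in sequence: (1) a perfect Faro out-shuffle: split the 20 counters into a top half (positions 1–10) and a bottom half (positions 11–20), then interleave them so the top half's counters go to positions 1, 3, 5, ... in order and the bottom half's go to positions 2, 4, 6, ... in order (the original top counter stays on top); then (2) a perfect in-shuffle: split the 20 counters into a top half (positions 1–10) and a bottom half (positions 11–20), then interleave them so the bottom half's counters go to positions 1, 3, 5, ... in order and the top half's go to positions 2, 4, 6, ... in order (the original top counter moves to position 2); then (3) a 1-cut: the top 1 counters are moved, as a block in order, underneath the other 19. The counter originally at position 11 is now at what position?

3

Track the counter from position 11 forward through each operation:
  after op 1 (out-shuffle): 11 → 2
  after op 2 (in-shuffle): 2 → 4
  after op 3 (cut 1): 4 → 3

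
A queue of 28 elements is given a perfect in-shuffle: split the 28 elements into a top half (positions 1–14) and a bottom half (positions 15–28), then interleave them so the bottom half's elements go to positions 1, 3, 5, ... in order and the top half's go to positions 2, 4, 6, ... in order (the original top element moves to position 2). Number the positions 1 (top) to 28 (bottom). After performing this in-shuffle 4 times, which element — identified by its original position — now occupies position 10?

Work backwards from position 10, undoing one in-shuffle at a time:
10 ← 5 ← 17 ← 23 ← 26
So the element now at position 10 started at position 26.

26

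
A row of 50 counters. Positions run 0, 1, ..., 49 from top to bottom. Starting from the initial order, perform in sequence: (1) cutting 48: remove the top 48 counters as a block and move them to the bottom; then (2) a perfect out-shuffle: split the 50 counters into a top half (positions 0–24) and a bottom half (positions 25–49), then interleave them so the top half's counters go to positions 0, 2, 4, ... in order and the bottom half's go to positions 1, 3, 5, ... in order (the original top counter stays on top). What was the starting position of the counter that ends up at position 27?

Undo the operations in reverse order, starting from position 27:
  undo op 2 (out-shuffle, from bottom half): 27 ← 38
  undo op 1 (cut 48): 38 ← 36
So the counter at position 27 came from original position 36.

36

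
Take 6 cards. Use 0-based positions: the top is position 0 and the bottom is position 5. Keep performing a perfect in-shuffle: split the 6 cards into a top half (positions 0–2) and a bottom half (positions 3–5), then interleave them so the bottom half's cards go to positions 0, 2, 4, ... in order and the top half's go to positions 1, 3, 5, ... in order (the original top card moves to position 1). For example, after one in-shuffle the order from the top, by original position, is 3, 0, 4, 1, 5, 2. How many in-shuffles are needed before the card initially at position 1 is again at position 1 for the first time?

Follow position 1 under repeated in-shuffles:
1 → 3 → 0 → 1
It first returns after 3 in-shuffles.

3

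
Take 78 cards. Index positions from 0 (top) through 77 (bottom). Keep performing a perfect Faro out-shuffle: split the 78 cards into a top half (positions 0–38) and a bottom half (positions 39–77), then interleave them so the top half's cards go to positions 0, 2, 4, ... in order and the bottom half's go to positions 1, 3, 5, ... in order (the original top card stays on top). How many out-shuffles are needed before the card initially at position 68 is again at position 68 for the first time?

30

Follow position 68 under repeated out-shuffles:
68 → 59 → 41 → 5 → 10 → 20 → 40 → 3 → ... → 68 (length 30)
It first returns after 30 out-shuffles.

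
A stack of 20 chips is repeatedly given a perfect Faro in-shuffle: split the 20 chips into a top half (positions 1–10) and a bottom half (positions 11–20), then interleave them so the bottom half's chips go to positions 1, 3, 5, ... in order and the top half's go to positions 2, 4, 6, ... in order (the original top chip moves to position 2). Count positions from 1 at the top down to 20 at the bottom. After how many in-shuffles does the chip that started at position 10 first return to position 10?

Follow position 10 under repeated in-shuffles:
10 → 20 → 19 → 17 → 13 → 5 → 10
It first returns after 6 in-shuffles.

6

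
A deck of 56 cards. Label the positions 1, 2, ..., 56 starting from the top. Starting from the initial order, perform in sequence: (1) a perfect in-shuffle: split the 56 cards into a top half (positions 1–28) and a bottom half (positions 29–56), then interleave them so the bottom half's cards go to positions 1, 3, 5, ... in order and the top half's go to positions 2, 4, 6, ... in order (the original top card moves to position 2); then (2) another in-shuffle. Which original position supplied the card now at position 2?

Undo the operations in reverse order, starting from position 2:
  undo op 2 (in-shuffle, from top half): 2 ← 1
  undo op 1 (in-shuffle, from bottom half): 1 ← 29
So the card at position 2 came from original position 29.

29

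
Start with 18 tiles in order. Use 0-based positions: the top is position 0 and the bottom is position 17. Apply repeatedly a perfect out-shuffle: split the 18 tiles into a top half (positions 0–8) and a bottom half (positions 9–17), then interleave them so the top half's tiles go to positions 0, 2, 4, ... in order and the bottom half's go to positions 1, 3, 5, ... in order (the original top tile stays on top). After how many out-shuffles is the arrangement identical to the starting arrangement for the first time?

8

The out-shuffle permutes the 18 positions with cycle lengths [1, 1, 8, 8].
Every tile is home exactly when every cycle has completed a whole number of laps, i.e. after lcm(1, 8) = 8 out-shuffles.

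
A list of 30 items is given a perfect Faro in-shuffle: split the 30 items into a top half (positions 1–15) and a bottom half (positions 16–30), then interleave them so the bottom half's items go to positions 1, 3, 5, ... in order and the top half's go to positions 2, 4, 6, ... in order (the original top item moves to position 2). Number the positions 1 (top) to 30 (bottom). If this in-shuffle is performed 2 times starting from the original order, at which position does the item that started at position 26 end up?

11

Track the item's position through each in-shuffle:
26 → 21 → 11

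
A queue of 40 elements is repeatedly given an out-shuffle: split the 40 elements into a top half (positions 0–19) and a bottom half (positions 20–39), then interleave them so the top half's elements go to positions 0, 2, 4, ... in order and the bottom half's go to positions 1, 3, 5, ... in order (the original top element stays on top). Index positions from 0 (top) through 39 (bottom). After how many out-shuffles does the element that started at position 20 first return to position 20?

12

Follow position 20 under repeated out-shuffles:
20 → 1 → 2 → 4 → 8 → 16 → 32 → 25 → 11 → 22 → 5 → 10 → 20
It first returns after 12 out-shuffles.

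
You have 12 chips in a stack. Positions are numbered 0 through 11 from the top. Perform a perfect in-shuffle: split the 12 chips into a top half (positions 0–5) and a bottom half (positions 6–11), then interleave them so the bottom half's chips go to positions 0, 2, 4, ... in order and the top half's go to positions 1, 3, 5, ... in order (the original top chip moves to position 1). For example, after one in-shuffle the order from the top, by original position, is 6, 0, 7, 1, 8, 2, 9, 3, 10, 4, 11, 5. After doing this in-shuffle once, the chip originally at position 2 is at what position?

Track the chip's position through each in-shuffle:
2 → 5

5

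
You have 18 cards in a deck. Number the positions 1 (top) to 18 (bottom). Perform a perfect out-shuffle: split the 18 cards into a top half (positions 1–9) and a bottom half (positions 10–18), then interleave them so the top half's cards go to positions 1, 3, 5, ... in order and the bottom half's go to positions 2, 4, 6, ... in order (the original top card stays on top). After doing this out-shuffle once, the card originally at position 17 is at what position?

Track the card's position through each out-shuffle:
17 → 16

16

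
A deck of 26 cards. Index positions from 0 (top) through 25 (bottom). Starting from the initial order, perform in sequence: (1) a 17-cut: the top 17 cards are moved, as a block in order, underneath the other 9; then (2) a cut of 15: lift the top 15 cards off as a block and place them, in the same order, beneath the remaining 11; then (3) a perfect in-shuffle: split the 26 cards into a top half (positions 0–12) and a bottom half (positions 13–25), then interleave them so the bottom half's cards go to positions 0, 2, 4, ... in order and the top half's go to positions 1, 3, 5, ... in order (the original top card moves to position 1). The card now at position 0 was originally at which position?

Undo the operations in reverse order, starting from position 0:
  undo op 3 (in-shuffle, from bottom half): 0 ← 13
  undo op 2 (cut 15): 13 ← 2
  undo op 1 (cut 17): 2 ← 19
So the card at position 0 came from original position 19.

19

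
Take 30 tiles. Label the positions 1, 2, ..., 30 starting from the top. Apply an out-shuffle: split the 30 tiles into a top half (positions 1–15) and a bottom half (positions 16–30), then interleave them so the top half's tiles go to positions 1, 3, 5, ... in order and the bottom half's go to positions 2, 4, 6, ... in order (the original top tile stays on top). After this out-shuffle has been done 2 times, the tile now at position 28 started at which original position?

Work backwards from position 28, undoing one out-shuffle at a time:
28 ← 29 ← 15
So the tile now at position 28 started at position 15.

15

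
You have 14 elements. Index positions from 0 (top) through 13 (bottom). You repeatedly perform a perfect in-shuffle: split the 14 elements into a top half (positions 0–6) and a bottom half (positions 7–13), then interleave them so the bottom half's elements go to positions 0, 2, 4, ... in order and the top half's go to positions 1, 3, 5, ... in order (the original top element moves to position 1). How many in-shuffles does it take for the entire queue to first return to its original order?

4

The in-shuffle permutes the 14 positions with cycle lengths [2, 4, 4, 4].
Every element is home exactly when every cycle has completed a whole number of laps, i.e. after lcm(2, 4) = 4 in-shuffles.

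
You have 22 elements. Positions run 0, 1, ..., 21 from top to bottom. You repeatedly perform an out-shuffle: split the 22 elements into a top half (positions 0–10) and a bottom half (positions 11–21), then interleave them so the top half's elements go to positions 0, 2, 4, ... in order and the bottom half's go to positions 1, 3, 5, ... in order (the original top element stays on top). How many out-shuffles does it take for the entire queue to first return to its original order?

6

The out-shuffle permutes the 22 positions with cycle lengths [1, 1, 2, 3, 3, 6, 6].
Every element is home exactly when every cycle has completed a whole number of laps, i.e. after lcm(1, 2, 3, 6) = 6 out-shuffles.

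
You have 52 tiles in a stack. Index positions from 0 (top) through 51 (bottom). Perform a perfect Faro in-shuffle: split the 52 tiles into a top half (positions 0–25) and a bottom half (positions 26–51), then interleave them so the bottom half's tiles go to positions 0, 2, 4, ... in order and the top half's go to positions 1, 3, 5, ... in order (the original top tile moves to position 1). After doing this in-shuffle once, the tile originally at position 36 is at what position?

20

Track the tile's position through each in-shuffle:
36 → 20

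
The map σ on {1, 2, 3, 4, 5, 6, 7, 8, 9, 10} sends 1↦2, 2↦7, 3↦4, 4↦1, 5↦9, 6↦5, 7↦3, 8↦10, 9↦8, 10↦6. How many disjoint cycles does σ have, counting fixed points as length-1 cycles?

2

Cycle decomposition: (1 2 7 3 4) (5 9 8 10 6).
2 cycles.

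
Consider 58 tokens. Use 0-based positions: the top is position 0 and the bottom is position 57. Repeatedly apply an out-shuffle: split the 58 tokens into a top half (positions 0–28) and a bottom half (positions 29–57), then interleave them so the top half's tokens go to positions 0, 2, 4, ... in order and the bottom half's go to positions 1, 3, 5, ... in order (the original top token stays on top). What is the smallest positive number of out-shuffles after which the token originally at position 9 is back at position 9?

18

Follow position 9 under repeated out-shuffles:
9 → 18 → 36 → 15 → 30 → 3 → 6 → 12 → 24 → 48 → 39 → 21 → 42 → 27 → 54 → 51 → 45 → 33 → 9
It first returns after 18 out-shuffles.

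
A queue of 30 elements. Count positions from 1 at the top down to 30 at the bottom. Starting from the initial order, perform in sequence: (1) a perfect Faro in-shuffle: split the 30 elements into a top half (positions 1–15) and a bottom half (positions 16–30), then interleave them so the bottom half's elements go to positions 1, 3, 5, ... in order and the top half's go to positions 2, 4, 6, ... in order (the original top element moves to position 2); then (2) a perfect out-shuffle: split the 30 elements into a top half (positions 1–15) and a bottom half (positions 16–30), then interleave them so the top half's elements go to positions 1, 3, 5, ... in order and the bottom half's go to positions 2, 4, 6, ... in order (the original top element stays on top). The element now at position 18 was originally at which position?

12

Undo the operations in reverse order, starting from position 18:
  undo op 2 (out-shuffle, from bottom half): 18 ← 24
  undo op 1 (in-shuffle, from top half): 24 ← 12
So the element at position 18 came from original position 12.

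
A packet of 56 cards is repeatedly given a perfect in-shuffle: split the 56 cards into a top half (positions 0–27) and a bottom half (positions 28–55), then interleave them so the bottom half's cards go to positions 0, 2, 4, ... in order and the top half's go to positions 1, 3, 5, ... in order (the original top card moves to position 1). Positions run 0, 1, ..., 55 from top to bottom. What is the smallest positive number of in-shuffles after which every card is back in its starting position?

18

The in-shuffle permutes the 56 positions with cycle lengths [2, 18, 18, 18].
Every card is home exactly when every cycle has completed a whole number of laps, i.e. after lcm(2, 18) = 18 in-shuffles.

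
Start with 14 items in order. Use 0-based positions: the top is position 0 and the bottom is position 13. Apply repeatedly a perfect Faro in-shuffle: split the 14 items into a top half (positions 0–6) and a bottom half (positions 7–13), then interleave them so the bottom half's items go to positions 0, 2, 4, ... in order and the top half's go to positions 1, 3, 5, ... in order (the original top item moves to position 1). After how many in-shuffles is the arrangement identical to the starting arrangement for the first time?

The in-shuffle permutes the 14 positions with cycle lengths [2, 4, 4, 4].
Every item is home exactly when every cycle has completed a whole number of laps, i.e. after lcm(2, 4) = 4 in-shuffles.

4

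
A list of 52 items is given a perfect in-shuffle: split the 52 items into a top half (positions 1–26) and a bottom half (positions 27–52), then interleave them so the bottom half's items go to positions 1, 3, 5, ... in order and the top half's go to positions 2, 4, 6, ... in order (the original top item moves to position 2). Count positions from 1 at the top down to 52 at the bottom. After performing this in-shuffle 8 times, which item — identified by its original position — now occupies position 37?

Work backwards from position 37, undoing one in-shuffle at a time:
37 ← 45 ← 49 ← 51 ← 52 ← 26 ← 13 ← 33 ← 43
So the item now at position 37 started at position 43.

43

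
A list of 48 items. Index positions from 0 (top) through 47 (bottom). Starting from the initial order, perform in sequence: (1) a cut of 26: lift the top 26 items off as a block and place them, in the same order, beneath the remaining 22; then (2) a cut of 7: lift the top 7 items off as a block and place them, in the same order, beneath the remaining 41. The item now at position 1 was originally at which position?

34

Undo the operations in reverse order, starting from position 1:
  undo op 2 (cut 7): 1 ← 8
  undo op 1 (cut 26): 8 ← 34
So the item at position 1 came from original position 34.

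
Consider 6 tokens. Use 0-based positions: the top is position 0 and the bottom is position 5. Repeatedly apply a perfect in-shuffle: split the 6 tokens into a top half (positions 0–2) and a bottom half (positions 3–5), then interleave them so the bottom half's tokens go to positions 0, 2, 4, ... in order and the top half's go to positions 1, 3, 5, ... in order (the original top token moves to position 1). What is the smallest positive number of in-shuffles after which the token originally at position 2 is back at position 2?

Follow position 2 under repeated in-shuffles:
2 → 5 → 4 → 2
It first returns after 3 in-shuffles.

3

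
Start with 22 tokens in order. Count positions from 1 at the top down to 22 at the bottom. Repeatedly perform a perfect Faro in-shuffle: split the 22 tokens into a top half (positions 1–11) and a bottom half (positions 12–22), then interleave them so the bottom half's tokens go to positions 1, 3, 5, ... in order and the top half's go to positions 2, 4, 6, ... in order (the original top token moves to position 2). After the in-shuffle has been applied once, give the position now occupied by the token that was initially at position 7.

14

Track the token's position through each in-shuffle:
7 → 14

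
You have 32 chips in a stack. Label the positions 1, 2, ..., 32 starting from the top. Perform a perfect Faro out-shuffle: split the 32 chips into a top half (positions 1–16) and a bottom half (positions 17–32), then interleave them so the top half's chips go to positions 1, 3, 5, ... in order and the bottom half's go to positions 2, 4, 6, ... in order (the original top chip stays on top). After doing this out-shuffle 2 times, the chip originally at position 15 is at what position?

Track the chip's position through each out-shuffle:
15 → 29 → 26

26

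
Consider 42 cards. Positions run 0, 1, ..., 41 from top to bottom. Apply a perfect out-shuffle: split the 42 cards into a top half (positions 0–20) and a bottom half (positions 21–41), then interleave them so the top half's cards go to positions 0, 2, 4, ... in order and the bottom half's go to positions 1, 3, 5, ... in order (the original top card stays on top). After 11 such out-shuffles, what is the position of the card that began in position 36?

Track the card's position through each out-shuffle:
36 → 31 → 21 → 1 → 2 → 4 → 8 → 16 → 32 → 23 → 5 → 10

10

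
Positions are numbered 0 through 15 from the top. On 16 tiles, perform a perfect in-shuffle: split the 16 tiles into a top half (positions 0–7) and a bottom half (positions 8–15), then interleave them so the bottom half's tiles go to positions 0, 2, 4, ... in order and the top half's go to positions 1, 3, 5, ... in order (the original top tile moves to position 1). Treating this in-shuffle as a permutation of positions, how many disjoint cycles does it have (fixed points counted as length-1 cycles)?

2

Trace each unvisited position around until it returns:
(0 1 3 7 15 14 12 8) (2 5 11 6 13 10 4 9)
2 cycles in total.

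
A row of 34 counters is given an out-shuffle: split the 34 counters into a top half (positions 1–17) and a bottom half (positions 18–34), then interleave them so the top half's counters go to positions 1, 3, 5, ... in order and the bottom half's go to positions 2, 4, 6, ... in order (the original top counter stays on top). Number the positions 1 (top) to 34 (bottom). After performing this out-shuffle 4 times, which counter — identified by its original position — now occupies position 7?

22

Work backwards from position 7, undoing one out-shuffle at a time:
7 ← 4 ← 19 ← 10 ← 22
So the counter now at position 7 started at position 22.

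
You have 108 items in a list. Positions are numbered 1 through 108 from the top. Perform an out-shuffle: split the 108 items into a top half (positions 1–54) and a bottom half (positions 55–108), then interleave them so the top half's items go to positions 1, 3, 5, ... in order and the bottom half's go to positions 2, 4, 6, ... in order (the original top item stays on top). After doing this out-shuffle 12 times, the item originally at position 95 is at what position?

Track the item's position through each out-shuffle:
95 → 82 → 56 → 4 → 7 → 13 → 25 → 49 → 97 → 86 → 64 → 20 → 39

39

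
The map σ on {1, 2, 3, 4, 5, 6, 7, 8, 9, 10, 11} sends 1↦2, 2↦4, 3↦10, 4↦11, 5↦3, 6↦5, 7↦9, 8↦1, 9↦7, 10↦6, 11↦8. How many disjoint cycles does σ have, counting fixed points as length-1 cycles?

3

Cycle decomposition: (1 2 4 11 8) (3 10 6 5) (7 9).
3 cycles.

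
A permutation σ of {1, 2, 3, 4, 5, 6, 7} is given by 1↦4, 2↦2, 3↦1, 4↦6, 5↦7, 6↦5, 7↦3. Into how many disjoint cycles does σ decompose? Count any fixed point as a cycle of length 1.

Cycle decomposition: (1 4 6 5 7 3) (2).
2 cycles.

2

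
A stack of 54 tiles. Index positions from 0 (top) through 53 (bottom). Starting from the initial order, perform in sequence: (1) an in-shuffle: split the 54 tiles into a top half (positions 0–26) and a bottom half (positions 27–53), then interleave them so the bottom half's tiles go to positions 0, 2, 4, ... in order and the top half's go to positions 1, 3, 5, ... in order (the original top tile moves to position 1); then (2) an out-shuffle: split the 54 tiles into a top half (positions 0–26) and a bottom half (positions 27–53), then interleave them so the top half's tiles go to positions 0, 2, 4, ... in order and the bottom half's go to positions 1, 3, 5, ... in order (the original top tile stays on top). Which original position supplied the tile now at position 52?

Undo the operations in reverse order, starting from position 52:
  undo op 2 (out-shuffle, from top half): 52 ← 26
  undo op 1 (in-shuffle, from bottom half): 26 ← 40
So the tile at position 52 came from original position 40.

40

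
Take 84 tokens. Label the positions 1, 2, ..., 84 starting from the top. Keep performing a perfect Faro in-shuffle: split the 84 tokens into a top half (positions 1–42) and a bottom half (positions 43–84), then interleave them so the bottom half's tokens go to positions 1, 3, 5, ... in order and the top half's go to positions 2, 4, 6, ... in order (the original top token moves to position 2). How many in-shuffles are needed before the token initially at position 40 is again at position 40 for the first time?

8

Follow position 40 under repeated in-shuffles:
40 → 80 → 75 → 65 → 45 → 5 → 10 → 20 → 40
It first returns after 8 in-shuffles.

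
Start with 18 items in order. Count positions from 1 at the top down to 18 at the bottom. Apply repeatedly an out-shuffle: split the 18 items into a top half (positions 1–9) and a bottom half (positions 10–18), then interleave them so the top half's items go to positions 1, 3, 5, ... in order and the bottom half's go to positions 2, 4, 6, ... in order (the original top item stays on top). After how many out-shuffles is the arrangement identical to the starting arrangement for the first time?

8

The out-shuffle permutes the 18 positions with cycle lengths [1, 1, 8, 8].
Every item is home exactly when every cycle has completed a whole number of laps, i.e. after lcm(1, 8) = 8 out-shuffles.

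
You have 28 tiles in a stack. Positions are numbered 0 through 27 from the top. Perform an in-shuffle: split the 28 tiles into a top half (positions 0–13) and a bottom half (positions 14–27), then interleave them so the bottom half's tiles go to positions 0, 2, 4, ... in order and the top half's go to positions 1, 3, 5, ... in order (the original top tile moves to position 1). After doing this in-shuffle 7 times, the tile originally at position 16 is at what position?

0

Track the tile's position through each in-shuffle:
16 → 4 → 9 → 19 → 10 → 21 → 14 → 0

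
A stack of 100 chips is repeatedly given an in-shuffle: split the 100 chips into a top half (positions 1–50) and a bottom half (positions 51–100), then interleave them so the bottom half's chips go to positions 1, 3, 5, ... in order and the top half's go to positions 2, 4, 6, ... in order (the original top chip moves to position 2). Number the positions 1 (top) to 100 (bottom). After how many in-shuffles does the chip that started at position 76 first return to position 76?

100

Follow position 76 under repeated in-shuffles:
76 → 51 → 1 → 2 → 4 → 8 → 16 → 32 → ... → 76 (length 100)
It first returns after 100 in-shuffles.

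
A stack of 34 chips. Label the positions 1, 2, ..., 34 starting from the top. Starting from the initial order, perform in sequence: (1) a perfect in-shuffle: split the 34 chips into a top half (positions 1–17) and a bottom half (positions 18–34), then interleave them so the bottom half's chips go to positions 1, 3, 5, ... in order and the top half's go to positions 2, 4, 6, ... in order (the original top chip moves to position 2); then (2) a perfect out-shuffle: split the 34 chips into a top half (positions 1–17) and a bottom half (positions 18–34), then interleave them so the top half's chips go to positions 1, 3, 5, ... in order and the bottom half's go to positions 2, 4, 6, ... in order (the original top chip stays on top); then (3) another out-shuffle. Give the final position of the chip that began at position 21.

Track the chip from position 21 forward through each operation:
  after op 1 (in-shuffle): 21 → 7
  after op 2 (out-shuffle): 7 → 13
  after op 3 (out-shuffle): 13 → 25

25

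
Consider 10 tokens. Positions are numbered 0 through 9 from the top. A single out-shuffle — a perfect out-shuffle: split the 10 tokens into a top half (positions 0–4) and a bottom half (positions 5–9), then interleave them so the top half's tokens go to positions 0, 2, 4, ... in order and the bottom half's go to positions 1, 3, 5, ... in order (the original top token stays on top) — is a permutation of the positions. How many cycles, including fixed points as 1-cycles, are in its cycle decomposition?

Trace each unvisited position around until it returns:
(0) (1 2 4 8 7 5) (3 6) (9)
4 cycles in total.

4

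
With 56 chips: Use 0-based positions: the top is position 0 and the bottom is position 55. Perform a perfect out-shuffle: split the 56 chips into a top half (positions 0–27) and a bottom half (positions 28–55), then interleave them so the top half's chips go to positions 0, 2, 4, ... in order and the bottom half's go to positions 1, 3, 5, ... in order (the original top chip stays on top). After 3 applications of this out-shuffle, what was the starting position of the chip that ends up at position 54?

48

Work backwards from position 54, undoing one out-shuffle at a time:
54 ← 27 ← 41 ← 48
So the chip now at position 54 started at position 48.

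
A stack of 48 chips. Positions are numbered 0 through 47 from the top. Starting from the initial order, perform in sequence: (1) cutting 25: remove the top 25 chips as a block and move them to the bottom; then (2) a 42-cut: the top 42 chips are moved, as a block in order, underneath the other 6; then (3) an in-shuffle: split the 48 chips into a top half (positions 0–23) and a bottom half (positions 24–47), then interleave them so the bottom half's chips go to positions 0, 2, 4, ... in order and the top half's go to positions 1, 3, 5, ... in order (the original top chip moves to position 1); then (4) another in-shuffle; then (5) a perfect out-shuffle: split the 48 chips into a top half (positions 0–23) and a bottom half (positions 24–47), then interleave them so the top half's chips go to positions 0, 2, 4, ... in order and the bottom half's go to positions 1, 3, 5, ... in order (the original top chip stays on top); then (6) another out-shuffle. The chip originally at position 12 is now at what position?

33

Track the chip from position 12 forward through each operation:
  after op 1 (cut 25): 12 → 35
  after op 2 (cut 42): 35 → 41
  after op 3 (in-shuffle): 41 → 34
  after op 4 (in-shuffle): 34 → 20
  after op 5 (out-shuffle): 20 → 40
  after op 6 (out-shuffle): 40 → 33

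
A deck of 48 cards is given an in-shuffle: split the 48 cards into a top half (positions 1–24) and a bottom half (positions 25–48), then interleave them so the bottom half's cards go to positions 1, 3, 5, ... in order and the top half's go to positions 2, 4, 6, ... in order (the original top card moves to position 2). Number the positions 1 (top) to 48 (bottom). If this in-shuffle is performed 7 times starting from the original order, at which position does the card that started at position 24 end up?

Track the card's position through each in-shuffle:
24 → 48 → 47 → 45 → 41 → 33 → 17 → 34

34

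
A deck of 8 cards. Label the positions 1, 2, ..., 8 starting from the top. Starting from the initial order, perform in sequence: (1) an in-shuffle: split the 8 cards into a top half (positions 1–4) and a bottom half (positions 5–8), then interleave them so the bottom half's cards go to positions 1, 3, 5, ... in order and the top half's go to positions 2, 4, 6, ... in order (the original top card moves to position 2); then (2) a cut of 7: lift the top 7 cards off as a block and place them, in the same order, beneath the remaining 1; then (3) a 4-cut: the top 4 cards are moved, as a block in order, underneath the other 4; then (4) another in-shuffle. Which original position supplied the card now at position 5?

Undo the operations in reverse order, starting from position 5:
  undo op 4 (in-shuffle, from bottom half): 5 ← 7
  undo op 3 (cut 4): 7 ← 3
  undo op 2 (cut 7): 3 ← 2
  undo op 1 (in-shuffle, from top half): 2 ← 1
So the card at position 5 came from original position 1.

1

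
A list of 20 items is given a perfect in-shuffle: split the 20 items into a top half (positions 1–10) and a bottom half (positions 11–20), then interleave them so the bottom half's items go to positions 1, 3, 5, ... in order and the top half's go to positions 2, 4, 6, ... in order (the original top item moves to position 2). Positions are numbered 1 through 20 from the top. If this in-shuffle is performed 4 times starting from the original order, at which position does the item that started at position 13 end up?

19

Track the item's position through each in-shuffle:
13 → 5 → 10 → 20 → 19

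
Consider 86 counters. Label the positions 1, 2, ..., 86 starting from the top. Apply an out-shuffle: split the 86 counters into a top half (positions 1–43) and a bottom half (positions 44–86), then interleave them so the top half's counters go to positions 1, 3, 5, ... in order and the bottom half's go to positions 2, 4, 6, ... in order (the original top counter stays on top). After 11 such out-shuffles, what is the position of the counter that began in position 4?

Track the counter's position through each out-shuffle:
4 → 7 → 13 → 25 → 49 → 12 → 23 → 45 → 4 → 7 → 13 → 25

25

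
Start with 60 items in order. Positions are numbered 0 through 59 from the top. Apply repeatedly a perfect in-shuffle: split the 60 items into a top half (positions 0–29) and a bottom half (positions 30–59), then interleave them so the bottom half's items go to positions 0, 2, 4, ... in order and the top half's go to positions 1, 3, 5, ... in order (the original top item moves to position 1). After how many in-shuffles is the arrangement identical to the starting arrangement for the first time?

60

The in-shuffle permutes the 60 positions with cycle lengths [60].
Every item is home exactly when every cycle has completed a whole number of laps, i.e. after lcm(60) = 60 in-shuffles.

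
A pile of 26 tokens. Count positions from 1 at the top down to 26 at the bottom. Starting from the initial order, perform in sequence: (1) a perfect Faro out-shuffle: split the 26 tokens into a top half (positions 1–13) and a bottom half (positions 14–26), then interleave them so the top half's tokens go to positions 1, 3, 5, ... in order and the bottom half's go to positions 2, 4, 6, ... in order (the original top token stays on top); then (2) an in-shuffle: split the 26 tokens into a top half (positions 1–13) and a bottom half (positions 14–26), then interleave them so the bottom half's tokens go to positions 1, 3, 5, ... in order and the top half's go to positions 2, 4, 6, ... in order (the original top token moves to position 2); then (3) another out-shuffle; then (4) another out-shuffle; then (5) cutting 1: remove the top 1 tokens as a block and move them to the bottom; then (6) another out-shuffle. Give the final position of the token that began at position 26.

16

Track the token from position 26 forward through each operation:
  after op 1 (out-shuffle): 26 → 26
  after op 2 (in-shuffle): 26 → 25
  after op 3 (out-shuffle): 25 → 24
  after op 4 (out-shuffle): 24 → 22
  after op 5 (cut 1): 22 → 21
  after op 6 (out-shuffle): 21 → 16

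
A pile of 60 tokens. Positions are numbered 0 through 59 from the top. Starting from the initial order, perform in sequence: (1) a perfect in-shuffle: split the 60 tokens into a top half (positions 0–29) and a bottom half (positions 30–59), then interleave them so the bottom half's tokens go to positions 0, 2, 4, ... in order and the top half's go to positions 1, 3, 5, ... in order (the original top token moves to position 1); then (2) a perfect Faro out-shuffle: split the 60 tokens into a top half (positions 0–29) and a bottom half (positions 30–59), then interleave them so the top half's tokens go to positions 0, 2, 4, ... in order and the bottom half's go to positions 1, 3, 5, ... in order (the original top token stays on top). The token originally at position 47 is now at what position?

9

Track the token from position 47 forward through each operation:
  after op 1 (in-shuffle): 47 → 34
  after op 2 (out-shuffle): 34 → 9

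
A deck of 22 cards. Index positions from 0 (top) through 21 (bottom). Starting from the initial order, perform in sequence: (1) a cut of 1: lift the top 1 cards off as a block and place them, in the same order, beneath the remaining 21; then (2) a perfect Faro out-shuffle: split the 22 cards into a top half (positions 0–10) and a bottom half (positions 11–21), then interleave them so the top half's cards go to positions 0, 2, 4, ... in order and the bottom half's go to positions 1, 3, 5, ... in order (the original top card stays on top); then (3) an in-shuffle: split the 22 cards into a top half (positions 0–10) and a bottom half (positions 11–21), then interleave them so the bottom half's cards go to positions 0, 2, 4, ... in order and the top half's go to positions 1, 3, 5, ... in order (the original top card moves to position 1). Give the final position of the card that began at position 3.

9

Track the card from position 3 forward through each operation:
  after op 1 (cut 1): 3 → 2
  after op 2 (out-shuffle): 2 → 4
  after op 3 (in-shuffle): 4 → 9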